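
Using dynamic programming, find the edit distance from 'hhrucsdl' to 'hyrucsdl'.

Let D[i][j] be the edit distance between the first i characters of 'hhrucsdl' and the first j characters of 'hyrucsdl', with D[i][0] = i, D[0][j] = j, and D[i][j] = D[i-1][j-1] if the characters match, else 1 + min(D[i-1][j], D[i][j-1], D[i-1][j-1]). Filling the table (rows: prefixes of 'hhrucsdl', columns: prefixes of 'hyrucsdl'):
     ε  h  y  r  u  c  s  d  l
  ε  0  1  2  3  4  5  6  7  8
  h  1  0  1  2  3  4  5  6  7
  h  2  1  1  2  3  4  5  6  7
  r  3  2  2  1  2  3  4  5  6
  u  4  3  3  2  1  2  3  4  5
  c  5  4  4  3  2  1  2  3  4
  s  6  5  5  4  3  2  1  2  3
  d  7  6  6  5  4  3  2  1  2
  l  8  7  7  6  5  4  3  2  1
The bottom-right entry gives D[8][8] = 1, so no sequence of fewer than 1 edit works. Backtracking through the table gives one optimal edit sequence (1 edit):
  hhrucsdl → hyrucsdl (sub h→y @2)
Edit distance = 1.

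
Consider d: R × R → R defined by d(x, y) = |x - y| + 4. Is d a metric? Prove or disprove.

No. d fails identity of indiscernibles (specifically d(x,x) = 0): d(7, 7) = |7 - 7| + 4 = 0 + 4 = 4 ≠ 0.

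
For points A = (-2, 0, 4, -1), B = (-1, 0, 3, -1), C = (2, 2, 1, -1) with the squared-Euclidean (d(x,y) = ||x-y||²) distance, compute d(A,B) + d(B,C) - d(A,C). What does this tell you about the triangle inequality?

d(A,B) = 1² + 0² + 1² + 0² = 2, d(B,C) = 3² + 2² + 2² + 0² = 17, d(A,C) = 4² + 2² + 3² + 0² = 29.
d(A,B) + d(B,C) - d(A,C) = 2 + 17 - 29 = 19 - 29 = -10. This is < 0, so the triangle inequality FAILS for these points (squared-Euclidean is not a metric).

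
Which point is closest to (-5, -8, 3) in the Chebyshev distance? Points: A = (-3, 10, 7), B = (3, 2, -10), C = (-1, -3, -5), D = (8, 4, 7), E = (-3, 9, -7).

Distances: d(A) = 18, d(B) = 13, d(C) = 8, d(D) = 13, d(E) = 17. Nearest: C = (-1, -3, -5) with distance 8.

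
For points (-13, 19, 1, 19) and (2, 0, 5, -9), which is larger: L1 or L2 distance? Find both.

L1 = |-13 - 2| + |19 - 0| + |1 - 5| + |19 - (-9)| = 15 + 19 + 4 + 28 = 66
L2 = √(15² + 19² + 4² + 28²) = √1386 ≈ 37.229
L1 ≥ L2 always (equality iff movement is along one axis); L1 > L2 here.
Ratio L1/L2 = 66/√1386 ≈ 1.7728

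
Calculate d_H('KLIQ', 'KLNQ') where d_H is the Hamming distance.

Differing positions: 3. Hamming distance = 1.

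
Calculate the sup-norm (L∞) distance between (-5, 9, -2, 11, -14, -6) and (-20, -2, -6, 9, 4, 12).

max(|x_i - y_i|) = max(|-5 - (-20)|, |9 - (-2)|, |-2 - (-6)|, |11 - 9|, |-14 - 4|, |-6 - 12|) = max(15, 11, 4, 2, 18, 18) = 18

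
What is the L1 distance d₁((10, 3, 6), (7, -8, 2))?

Σ|x_i - y_i| = |10 - 7| + |3 - (-8)| + |6 - 2| = 3 + 11 + 4 = 18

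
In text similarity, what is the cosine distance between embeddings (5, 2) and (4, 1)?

With u = (5, 2), v = (4, 1):
u·v = 5·4 + 2·1 = 20 + 2 = 22.
|u| = √(5² + 2²) = √29, |v| = √(4² + 1²) = √17, so |u||v| = √(29·17) = √493.
cos θ = (u·v)/(|u||v|) = 22/√493 ≈ 0.9908
Cosine distance = 1 - cos θ ≈ 1 - 0.9908 = 0.0092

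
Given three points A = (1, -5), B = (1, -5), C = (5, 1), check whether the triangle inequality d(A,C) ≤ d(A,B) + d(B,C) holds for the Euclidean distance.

d(A,B) = √(0² + 0²) = √0 = 0, d(B,C) = √(4² + 6²) = √52 ≈ 7.2111, d(A,C) = √(4² + 6²) = √52 ≈ 7.2111.
d(A,C) ≈ 7.2111 ≤ 0 + 7.2111 = 7.2111. Triangle inequality is satisfied.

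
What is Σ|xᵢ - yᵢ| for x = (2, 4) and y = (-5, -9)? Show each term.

Σ|x_i - y_i| = |2 - (-5)| + |4 - (-9)| = 7 + 13 = 20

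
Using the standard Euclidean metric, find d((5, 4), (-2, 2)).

√(Σ(x_i - y_i)²) = √((5 - (-2))² + (4 - 2)²)
= √(7² + 2²) = √(49 + 4) = √53 ≈ 7.2801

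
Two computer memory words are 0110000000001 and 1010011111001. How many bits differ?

Differing positions: 1, 2, 6, 7, 8, 9, 10. Hamming distance = 7.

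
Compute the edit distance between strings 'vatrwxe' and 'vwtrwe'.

Let D[i][j] be the edit distance between the first i characters of 'vatrwxe' and the first j characters of 'vwtrwe', with D[i][0] = i, D[0][j] = j, and D[i][j] = D[i-1][j-1] if the characters match, else 1 + min(D[i-1][j], D[i][j-1], D[i-1][j-1]). Filling the table (rows: prefixes of 'vatrwxe', columns: prefixes of 'vwtrwe'):
     ε  v  w  t  r  w  e
  ε  0  1  2  3  4  5  6
  v  1  0  1  2  3  4  5
  a  2  1  1  2  3  4  5
  t  3  2  2  1  2  3  4
  r  4  3  3  2  1  2  3
  w  5  4  3  3  2  1  2
  x  6  5  4  4  3  2  2
  e  7  6  5  5  4  3  2
The bottom-right entry gives D[7][6] = 2, so no sequence of fewer than 2 edits works. Backtracking through the table gives one optimal edit sequence (2 edits):
  vatrwxe → vwtrwxe (sub a→w @2)
  vwtrwxe → vwtrwe (del x @6)
Edit distance = 2.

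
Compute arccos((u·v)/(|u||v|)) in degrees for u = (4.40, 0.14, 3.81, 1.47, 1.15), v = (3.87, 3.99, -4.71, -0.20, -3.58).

With u = (4.40, 0.14, 3.81, 1.47, 1.15), v = (3.87, 3.99, -4.71, -0.20, -3.58):
u·v = 4.4·3.87 + 0.14·3.99 + 3.81·(-4.71) + 1.47·(-0.2) + 1.15·(-3.58) = 17.028 + 0.5586 + (-17.9451) + (-0.294) + (-4.117) = -4.7695.
|u| = √(4.4² + 0.14² + 3.81² + 1.47² + 1.15²) = √(19.36 + 0.0196 + 14.5161 + 2.1609 + 1.3225) = √37.3791, |v| = √(3.87² + 3.99² + (-4.71)² + (-0.2)² + (-3.58)²) = √(14.9769 + 15.9201 + 22.1841 + 0.04 + 12.8164) = √65.9375.
cos θ = (u·v)/(|u||v|) = -4.7695/(√37.3791·√65.9375) ≈ -0.096071
θ = arccos(-0.096071) ≈ 95.51°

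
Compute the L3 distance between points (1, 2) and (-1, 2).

(Σ|x_i - y_i|^3)^(1/3) = (|1 - (-1)|^3 + |2 - 2|^3)^(1/3)
= (2^3 + 0^3)^(1/3) = (8 + 0)^(1/3) = (8)^(1/3) = 2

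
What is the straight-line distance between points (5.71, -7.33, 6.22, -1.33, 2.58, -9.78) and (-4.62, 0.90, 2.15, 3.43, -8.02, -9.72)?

√(Σ(x_i - y_i)²) = √((5.71 - (-4.62))² + (-7.33 - 0.9)² + (6.22 - 2.15)² + (-1.33 - 3.43)² + (2.58 - (-8.02))² + (-9.78 - (-9.72))²)
= √(10.33² + (-8.23)² + 4.07² + (-4.76)² + 10.6² + (-0.06)²) = √(106.7089 + 67.7329 + 16.5649 + 22.6576 + 112.36 + 0.0036) = √326.0279 ≈ 18.0562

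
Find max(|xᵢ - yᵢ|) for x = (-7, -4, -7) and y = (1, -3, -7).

max(|x_i - y_i|) = max(|-7 - 1|, |-4 - (-3)|, |-7 - (-7)|) = max(8, 1, 0) = 8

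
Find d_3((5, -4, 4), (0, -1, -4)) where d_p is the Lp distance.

(Σ|x_i - y_i|^3)^(1/3) = (|5 - 0|^3 + |-4 - (-1)|^3 + |4 - (-4)|^3)^(1/3)
= (5^3 + 3^3 + 8^3)^(1/3) = (125 + 27 + 512)^(1/3) = (664)^(1/3) ≈ 8.7241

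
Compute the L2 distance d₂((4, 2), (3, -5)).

√(Σ(x_i - y_i)²) = √((4 - 3)² + (2 - (-5))²)
= √(1² + 7²) = √(1 + 49) = √50 ≈ 7.0711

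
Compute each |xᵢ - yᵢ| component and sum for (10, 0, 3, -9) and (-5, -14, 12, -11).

Σ|x_i - y_i| = |10 - (-5)| + |0 - (-14)| + |3 - 12| + |-9 - (-11)| = 15 + 14 + 9 + 2 = 40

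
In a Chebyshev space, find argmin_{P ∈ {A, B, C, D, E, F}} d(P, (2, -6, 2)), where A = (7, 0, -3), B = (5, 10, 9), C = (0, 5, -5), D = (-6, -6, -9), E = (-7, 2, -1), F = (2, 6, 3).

Distances: d(A) = 6, d(B) = 16, d(C) = 11, d(D) = 11, d(E) = 9, d(F) = 12. Nearest: A = (7, 0, -3) with distance 6.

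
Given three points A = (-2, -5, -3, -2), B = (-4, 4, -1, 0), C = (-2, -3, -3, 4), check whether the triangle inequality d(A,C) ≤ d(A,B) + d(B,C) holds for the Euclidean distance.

d(A,B) = √(2² + 9² + 2² + 2²) = √93 ≈ 9.6437, d(B,C) = √(2² + 7² + 2² + 4²) = √73 ≈ 8.544, d(A,C) = √(0² + 2² + 0² + 6²) = √40 ≈ 6.3246.
d(A,C) ≈ 6.3246 ≤ 9.6437 + 8.544 = 18.1877. Triangle inequality is satisfied.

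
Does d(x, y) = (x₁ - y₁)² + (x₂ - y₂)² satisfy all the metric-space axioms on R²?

No. The squared Euclidean distance fails the triangle inequality. Counterexample: x = (0, 0), y = (2, 3), z = (4, 6). d(x,z) = 4² + 6² = 52, but d(x,y) + d(y,z) = (2² + 3²) + (2² + 3²) = 13 + 13 = 26. Since 52 > 26, the triangle inequality is violated. (Note: √d, the ordinary Euclidean distance, IS a metric.)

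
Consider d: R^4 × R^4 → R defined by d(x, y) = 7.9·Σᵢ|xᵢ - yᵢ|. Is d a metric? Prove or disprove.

Yes. The L1 (Manhattan) norm induces a metric on R^4, and multiplying a metric by a positive constant 7.9 > 0 preserves all four axioms: non-negativity (7.9·||x-y|| ≥ 0), identity (7.9·||x-y|| = 0 ⟺ ||x-y|| = 0 ⟺ x = y), symmetry (||x-y|| = ||y-x||), and the triangle inequality (7.9·||x-z|| ≤ 7.9·||x-y|| + 7.9·||y-z||). So d is a metric.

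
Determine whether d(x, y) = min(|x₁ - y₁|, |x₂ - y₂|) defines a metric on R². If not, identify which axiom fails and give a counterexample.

No. d fails identity of indiscernibles: take x = (0, 0) and y = (0, 8). Then d(x,y) = min(|0 - 0|, |0 - 8|) = min(0, 8) = 0, yet x ≠ y.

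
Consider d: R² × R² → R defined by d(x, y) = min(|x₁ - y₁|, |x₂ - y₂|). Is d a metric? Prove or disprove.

No. d fails identity of indiscernibles: take x = (1, 0) and y = (1, 2). Then d(x,y) = min(|1 - 1|, |0 - 2|) = min(0, 2) = 0, yet x ≠ y.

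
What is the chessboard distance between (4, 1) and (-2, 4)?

max(|x_i - y_i|) = max(|4 - (-2)|, |1 - 4|) = max(6, 3) = 6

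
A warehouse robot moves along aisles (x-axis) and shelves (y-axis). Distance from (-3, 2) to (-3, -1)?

Σ|x_i - y_i| = |-3 - (-3)| + |2 - (-1)| = 0 + 3 = 3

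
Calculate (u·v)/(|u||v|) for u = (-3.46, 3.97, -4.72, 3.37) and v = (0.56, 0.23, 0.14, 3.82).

With u = (-3.46, 3.97, -4.72, 3.37), v = (0.56, 0.23, 0.14, 3.82):
u·v = (-3.46)·0.56 + 3.97·0.23 + (-4.72)·0.14 + 3.37·3.82 = (-1.9376) + 0.9131 + (-0.6608) + 12.8734 = 11.1881.
|u| = √((-3.46)² + 3.97² + (-4.72)² + 3.37²) = √(11.9716 + 15.7609 + 22.2784 + 11.3569) = √61.3678, |v| = √(0.56² + 0.23² + 0.14² + 3.82²) = √(0.3136 + 0.0529 + 0.0196 + 14.5924) = √14.9785.
cos θ = (u·v)/(|u||v|) = 11.1881/(√61.3678·√14.9785) ≈ 0.369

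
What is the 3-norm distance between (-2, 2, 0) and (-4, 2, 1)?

(Σ|x_i - y_i|^3)^(1/3) = (|-2 - (-4)|^3 + |2 - 2|^3 + |0 - 1|^3)^(1/3)
= (2^3 + 0^3 + 1^3)^(1/3) = (8 + 0 + 1)^(1/3) = (9)^(1/3) ≈ 2.0801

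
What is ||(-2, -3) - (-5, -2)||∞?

max(|x_i - y_i|) = max(|-2 - (-5)|, |-3 - (-2)|) = max(3, 1) = 3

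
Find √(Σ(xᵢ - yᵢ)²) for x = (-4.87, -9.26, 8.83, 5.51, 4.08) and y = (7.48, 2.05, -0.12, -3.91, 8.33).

√(Σ(x_i - y_i)²) = √((-4.87 - 7.48)² + (-9.26 - 2.05)² + (8.83 - (-0.12))² + (5.51 - (-3.91))² + (4.08 - 8.33)²)
= √((-12.35)² + (-11.31)² + 8.95² + 9.42² + (-4.25)²) = √(152.5225 + 127.9161 + 80.1025 + 88.7364 + 18.0625) = √467.34 ≈ 21.618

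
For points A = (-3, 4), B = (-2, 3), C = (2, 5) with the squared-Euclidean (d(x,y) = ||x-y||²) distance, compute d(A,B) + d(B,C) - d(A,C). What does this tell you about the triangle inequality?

d(A,B) = 1² + 1² = 2, d(B,C) = 4² + 2² = 20, d(A,C) = 5² + 1² = 26.
d(A,B) + d(B,C) - d(A,C) = 2 + 20 - 26 = 22 - 26 = -4. This is < 0, so the triangle inequality FAILS for these points (squared-Euclidean is not a metric).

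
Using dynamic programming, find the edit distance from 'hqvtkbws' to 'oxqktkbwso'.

Let D[i][j] be the edit distance between the first i characters of 'hqvtkbws' and the first j characters of 'oxqktkbwso', with D[i][0] = i, D[0][j] = j, and D[i][j] = D[i-1][j-1] if the characters match, else 1 + min(D[i-1][j], D[i][j-1], D[i-1][j-1]). Filling the table (rows: prefixes of 'hqvtkbws', columns: prefixes of 'oxqktkbwso'):
     ε  o  x  q  k  t  k  b  w  s  o
  ε  0  1  2  3  4  5  6  7  8  9 10
  h  1  1  2  3  4  5  6  7  8  9 10
  q  2  2  2  2  3  4  5  6  7  8  9
  v  3  3  3  3  3  4  5  6  7  8  9
  t  4  4  4  4  4  3  4  5  6  7  8
  k  5  5  5  5  4  4  3  4  5  6  7
  b  6  6  6  6  5  5  4  3  4  5  6
  w  7  7  7  7  6  6  5  4  3  4  5
  s  8  8  8  8  7  7  6  5  4  3  4
The bottom-right entry gives D[8][10] = 4, so no sequence of fewer than 4 edits works. Backtracking through the table gives one optimal edit sequence (4 edits):
  hqvtkbws → ohqvtkbws (ins o @1)
  ohqvtkbws → oxqvtkbws (sub h→x @2)
  oxqvtkbws → oxqktkbws (sub v→k @4)
  oxqktkbws → oxqktkbwso (ins o @10)
Edit distance = 4.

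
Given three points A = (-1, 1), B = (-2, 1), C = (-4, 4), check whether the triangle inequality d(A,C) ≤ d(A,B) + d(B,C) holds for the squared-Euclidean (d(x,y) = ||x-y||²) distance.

d(A,B) = 1² + 0² = 1, d(B,C) = 2² + 3² = 13, d(A,C) = 3² + 3² = 18.
d(A,C) = 18 > 1 + 13 = 14. Triangle inequality is VIOLATED. (Squared-Euclidean is not a metric — this is a counterexample.)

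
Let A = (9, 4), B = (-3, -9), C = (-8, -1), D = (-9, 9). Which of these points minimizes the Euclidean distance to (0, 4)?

Distances: d(A) = 9, d(B) ≈ 13.3417, d(C) ≈ 9.434, d(D) ≈ 10.2956. Nearest: A = (9, 4) with distance 9.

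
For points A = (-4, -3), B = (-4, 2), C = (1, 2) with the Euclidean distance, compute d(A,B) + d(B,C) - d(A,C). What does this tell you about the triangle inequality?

d(A,B) = √(0² + 5²) = √25 = 5, d(B,C) = √(5² + 0²) = √25 = 5, d(A,C) = √(5² + 5²) = √50 ≈ 7.0711.
d(A,B) + d(B,C) - d(A,C) = 5 + 5 - 7.0711 = 10 - 7.0711 = 2.9289 (to 4 decimal places). This is ≥ 0, so the triangle inequality holds for these points.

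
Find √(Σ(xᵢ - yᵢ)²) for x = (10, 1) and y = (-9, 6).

√(Σ(x_i - y_i)²) = √((10 - (-9))² + (1 - 6)²)
= √(19² + (-5)²) = √(361 + 25) = √386 ≈ 19.6469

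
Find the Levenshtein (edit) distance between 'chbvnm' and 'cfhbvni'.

Let D[i][j] be the edit distance between the first i characters of 'chbvnm' and the first j characters of 'cfhbvni', with D[i][0] = i, D[0][j] = j, and D[i][j] = D[i-1][j-1] if the characters match, else 1 + min(D[i-1][j], D[i][j-1], D[i-1][j-1]). Filling the table (rows: prefixes of 'chbvnm', columns: prefixes of 'cfhbvni'):
     ε  c  f  h  b  v  n  i
  ε  0  1  2  3  4  5  6  7
  c  1  0  1  2  3  4  5  6
  h  2  1  1  1  2  3  4  5
  b  3  2  2  2  1  2  3  4
  v  4  3  3  3  2  1  2  3
  n  5  4  4  4  3  2  1  2
  m  6  5  5  5  4  3  2  2
The bottom-right entry gives D[6][7] = 2, so no sequence of fewer than 2 edits works. Backtracking through the table gives one optimal edit sequence (2 edits):
  chbvnm → cfhbvnm (ins f @2)
  cfhbvnm → cfhbvni (sub m→i @7)
Edit distance = 2.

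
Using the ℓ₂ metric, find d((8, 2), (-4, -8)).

√(Σ(x_i - y_i)²) = √((8 - (-4))² + (2 - (-8))²)
= √(12² + 10²) = √(144 + 100) = √244 ≈ 15.6205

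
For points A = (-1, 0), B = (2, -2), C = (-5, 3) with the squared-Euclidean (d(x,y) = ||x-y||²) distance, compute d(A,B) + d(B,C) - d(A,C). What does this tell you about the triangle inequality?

d(A,B) = 3² + 2² = 13, d(B,C) = 7² + 5² = 74, d(A,C) = 4² + 3² = 25.
d(A,B) + d(B,C) - d(A,C) = 13 + 74 - 25 = 87 - 25 = 62. This is ≥ 0, so the triangle inequality holds for these points.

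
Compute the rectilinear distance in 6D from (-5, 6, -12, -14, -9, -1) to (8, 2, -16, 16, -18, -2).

Σ|x_i - y_i| = |-5 - 8| + |6 - 2| + |-12 - (-16)| + |-14 - 16| + |-9 - (-18)| + |-1 - (-2)| = 13 + 4 + 4 + 30 + 9 + 1 = 61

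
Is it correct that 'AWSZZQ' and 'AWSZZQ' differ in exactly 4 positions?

Differing positions: none. Hamming distance = 0, so the claim that d_H = 4 is false.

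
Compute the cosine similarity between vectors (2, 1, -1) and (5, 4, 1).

With u = (2, 1, -1), v = (5, 4, 1):
u·v = 2·5 + 1·4 + (-1)·1 = 10 + 4 + (-1) = 13.
|u| = √(2² + 1² + (-1)²) = √6, |v| = √(5² + 4² + 1²) = √42, so |u||v| = √(6·42) = √252.
cos θ = (u·v)/(|u||v|) = 13/√252 ≈ 0.8189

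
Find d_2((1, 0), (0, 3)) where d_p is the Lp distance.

(Σ|x_i - y_i|^2)^(1/2) = (|1 - 0|^2 + |0 - 3|^2)^(1/2)
= (1^2 + 3^2)^(1/2) = (1 + 9)^(1/2) = (10)^(1/2) ≈ 3.1623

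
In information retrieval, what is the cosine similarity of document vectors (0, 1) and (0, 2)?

With u = (0, 1), v = (0, 2):
u·v = 0·0 + 1·2 = 0 + 2 = 2.
|u| = √(0² + 1²) = √1, |v| = √(0² + 2²) = √4, so |u||v| = √(1·4) = √4 = 2.
cos θ = (u·v)/(|u||v|) = 2/2 = 1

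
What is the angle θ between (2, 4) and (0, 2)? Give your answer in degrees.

With u = (2, 4), v = (0, 2):
u·v = 2·0 + 4·2 = 0 + 8 = 8.
|u| = √(2² + 4²) = √20, |v| = √(0² + 2²) = √4, so |u||v| = √(20·4) = √80.
cos θ = (u·v)/(|u||v|) = 8/√80 ≈ 0.894427
θ = arccos(0.894427) ≈ 26.57°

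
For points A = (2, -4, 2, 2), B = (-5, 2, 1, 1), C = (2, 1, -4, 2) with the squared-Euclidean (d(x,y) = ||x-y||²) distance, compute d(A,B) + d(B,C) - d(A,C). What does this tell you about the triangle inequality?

d(A,B) = 7² + 6² + 1² + 1² = 87, d(B,C) = 7² + 1² + 5² + 1² = 76, d(A,C) = 0² + 5² + 6² + 0² = 61.
d(A,B) + d(B,C) - d(A,C) = 87 + 76 - 61 = 163 - 61 = 102. This is ≥ 0, so the triangle inequality holds for these points.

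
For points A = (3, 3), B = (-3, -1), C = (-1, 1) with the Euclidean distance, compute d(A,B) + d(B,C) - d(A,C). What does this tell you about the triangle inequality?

d(A,B) = √(6² + 4²) = √52 ≈ 7.2111, d(B,C) = √(2² + 2²) = √8 ≈ 2.8284, d(A,C) = √(4² + 2²) = √20 ≈ 4.4721.
d(A,B) + d(B,C) - d(A,C) = 7.2111 + 2.8284 - 4.4721 = 10.0395 - 4.4721 = 5.5674 (to 4 decimal places). This is ≥ 0, so the triangle inequality holds for these points.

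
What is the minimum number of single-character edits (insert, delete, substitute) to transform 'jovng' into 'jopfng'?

Let D[i][j] be the edit distance between the first i characters of 'jovng' and the first j characters of 'jopfng', with D[i][0] = i, D[0][j] = j, and D[i][j] = D[i-1][j-1] if the characters match, else 1 + min(D[i-1][j], D[i][j-1], D[i-1][j-1]). Filling the table (rows: prefixes of 'jovng', columns: prefixes of 'jopfng'):
     ε  j  o  p  f  n  g
  ε  0  1  2  3  4  5  6
  j  1  0  1  2  3  4  5
  o  2  1  0  1  2  3  4
  v  3  2  1  1  2  3  4
  n  4  3  2  2  2  2  3
  g  5  4  3  3  3  3  2
The bottom-right entry gives D[5][6] = 2, so no sequence of fewer than 2 edits works. Backtracking through the table gives one optimal edit sequence (2 edits):
  jovng → jopvng (ins p @3)
  jopvng → jopfng (sub v→f @4)
Edit distance = 2.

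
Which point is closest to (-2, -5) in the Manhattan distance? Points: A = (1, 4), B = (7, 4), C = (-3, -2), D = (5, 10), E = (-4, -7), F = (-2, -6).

Distances: d(A) = 12, d(B) = 18, d(C) = 4, d(D) = 22, d(E) = 4, d(F) = 1. Nearest: F = (-2, -6) with distance 1.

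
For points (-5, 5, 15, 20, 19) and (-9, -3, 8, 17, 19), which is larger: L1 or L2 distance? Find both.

L1 = |-5 - (-9)| + |5 - (-3)| + |15 - 8| + |20 - 17| + |19 - 19| = 4 + 8 + 7 + 3 + 0 = 22
L2 = √(4² + 8² + 7² + 3² + 0²) = √138 ≈ 11.7473
L1 ≥ L2 always (equality iff movement is along one axis); L1 > L2 here.
Ratio L1/L2 = 22/√138 ≈ 1.8728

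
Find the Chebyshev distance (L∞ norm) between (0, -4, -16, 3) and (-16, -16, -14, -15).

max(|x_i - y_i|) = max(|0 - (-16)|, |-4 - (-16)|, |-16 - (-14)|, |3 - (-15)|) = max(16, 12, 2, 18) = 18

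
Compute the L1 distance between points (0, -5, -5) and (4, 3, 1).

Σ|x_i - y_i| = |0 - 4| + |-5 - 3| + |-5 - 1| = 4 + 8 + 6 = 18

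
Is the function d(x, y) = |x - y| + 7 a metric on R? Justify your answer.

No. d fails identity of indiscernibles (specifically d(x,x) = 0): d(0, 0) = |0 - 0| + 7 = 0 + 7 = 7 ≠ 0.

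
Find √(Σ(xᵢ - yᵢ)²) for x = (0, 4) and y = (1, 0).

√(Σ(x_i - y_i)²) = √((0 - 1)² + (4 - 0)²)
= √((-1)² + 4²) = √(1 + 16) = √17 ≈ 4.1231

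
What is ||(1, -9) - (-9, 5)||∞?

max(|x_i - y_i|) = max(|1 - (-9)|, |-9 - 5|) = max(10, 14) = 14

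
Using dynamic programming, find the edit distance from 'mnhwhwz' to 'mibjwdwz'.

Let D[i][j] be the edit distance between the first i characters of 'mnhwhwz' and the first j characters of 'mibjwdwz', with D[i][0] = i, D[0][j] = j, and D[i][j] = D[i-1][j-1] if the characters match, else 1 + min(D[i-1][j], D[i][j-1], D[i-1][j-1]). Filling the table (rows: prefixes of 'mnhwhwz', columns: prefixes of 'mibjwdwz'):
     ε  m  i  b  j  w  d  w  z
  ε  0  1  2  3  4  5  6  7  8
  m  1  0  1  2  3  4  5  6  7
  n  2  1  1  2  3  4  5  6  7
  h  3  2  2  2  3  4  5  6  7
  w  4  3  3  3  3  3  4  5  6
  h  5  4  4  4  4  4  4  5  6
  w  6  5  5  5  5  4  5  4  5
  z  7  6  6  6  6  5  5  5  4
The bottom-right entry gives D[7][8] = 4, so no sequence of fewer than 4 edits works. Backtracking through the table gives one optimal edit sequence (4 edits):
  mnhwhwz → minhwhwz (ins i @2)
  minhwhwz → mibhwhwz (sub n→b @3)
  mibhwhwz → mibjwhwz (sub h→j @4)
  mibjwhwz → mibjwdwz (sub h→d @6)
Edit distance = 4.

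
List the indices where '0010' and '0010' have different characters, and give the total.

Differing positions: none. Hamming distance = 0.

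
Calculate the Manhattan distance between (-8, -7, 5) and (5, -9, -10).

Σ|x_i - y_i| = |-8 - 5| + |-7 - (-9)| + |5 - (-10)| = 13 + 2 + 15 = 30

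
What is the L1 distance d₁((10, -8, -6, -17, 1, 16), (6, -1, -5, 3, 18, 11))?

Σ|x_i - y_i| = |10 - 6| + |-8 - (-1)| + |-6 - (-5)| + |-17 - 3| + |1 - 18| + |16 - 11| = 4 + 7 + 1 + 20 + 17 + 5 = 54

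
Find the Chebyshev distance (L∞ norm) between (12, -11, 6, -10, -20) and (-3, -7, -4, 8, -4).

max(|x_i - y_i|) = max(|12 - (-3)|, |-11 - (-7)|, |6 - (-4)|, |-10 - 8|, |-20 - (-4)|) = max(15, 4, 10, 18, 16) = 18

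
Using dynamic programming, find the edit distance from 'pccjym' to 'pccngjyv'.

Let D[i][j] be the edit distance between the first i characters of 'pccjym' and the first j characters of 'pccngjyv', with D[i][0] = i, D[0][j] = j, and D[i][j] = D[i-1][j-1] if the characters match, else 1 + min(D[i-1][j], D[i][j-1], D[i-1][j-1]). Filling the table (rows: prefixes of 'pccjym', columns: prefixes of 'pccngjyv'):
     ε  p  c  c  n  g  j  y  v
  ε  0  1  2  3  4  5  6  7  8
  p  1  0  1  2  3  4  5  6  7
  c  2  1  0  1  2  3  4  5  6
  c  3  2  1  0  1  2  3  4  5
  j  4  3  2  1  1  2  2  3  4
  y  5  4  3  2  2  2  3  2  3
  m  6  5  4  3  3  3  3  3  3
The bottom-right entry gives D[6][8] = 3, so no sequence of fewer than 3 edits works. Backtracking through the table gives one optimal edit sequence (3 edits):
  pccjym → pccnjym (ins n @4)
  pccnjym → pccngjym (ins g @5)
  pccngjym → pccngjyv (sub m→v @8)
Edit distance = 3.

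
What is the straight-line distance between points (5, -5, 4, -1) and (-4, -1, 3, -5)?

√(Σ(x_i - y_i)²) = √((5 - (-4))² + (-5 - (-1))² + (4 - 3)² + (-1 - (-5))²)
= √(9² + (-4)² + 1² + 4²) = √(81 + 16 + 1 + 16) = √114 ≈ 10.6771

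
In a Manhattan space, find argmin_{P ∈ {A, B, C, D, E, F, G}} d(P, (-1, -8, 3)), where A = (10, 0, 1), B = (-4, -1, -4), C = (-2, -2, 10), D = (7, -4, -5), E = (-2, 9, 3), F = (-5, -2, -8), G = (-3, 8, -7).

Distances: d(A) = 21, d(B) = 17, d(C) = 14, d(D) = 20, d(E) = 18, d(F) = 21, d(G) = 28. Nearest: C = (-2, -2, 10) with distance 14.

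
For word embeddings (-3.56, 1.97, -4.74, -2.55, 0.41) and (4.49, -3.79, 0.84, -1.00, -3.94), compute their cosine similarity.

With u = (-3.56, 1.97, -4.74, -2.55, 0.41), v = (4.49, -3.79, 0.84, -1.00, -3.94):
u·v = (-3.56)·4.49 + 1.97·(-3.79) + (-4.74)·0.84 + (-2.55)·(-1) + 0.41·(-3.94) = (-15.9844) + (-7.4663) + (-3.9816) + 2.55 + (-1.6154) = -26.4977.
|u| = √((-3.56)² + 1.97² + (-4.74)² + (-2.55)² + 0.41²) = √(12.6736 + 3.8809 + 22.4676 + 6.5025 + 0.1681) = √45.6927, |v| = √(4.49² + (-3.79)² + 0.84² + (-1)² + (-3.94)²) = √(20.1601 + 14.3641 + 0.7056 + 1 + 15.5236) = √51.7534.
cos θ = (u·v)/(|u||v|) = -26.4977/(√45.6927·√51.7534) ≈ -0.5449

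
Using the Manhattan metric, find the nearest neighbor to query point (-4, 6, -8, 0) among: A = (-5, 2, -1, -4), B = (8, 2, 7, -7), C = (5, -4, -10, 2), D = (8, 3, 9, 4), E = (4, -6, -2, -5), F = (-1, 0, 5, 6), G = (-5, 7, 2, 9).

Distances: d(A) = 16, d(B) = 38, d(C) = 23, d(D) = 36, d(E) = 31, d(F) = 28, d(G) = 21. Nearest: A = (-5, 2, -1, -4) with distance 16.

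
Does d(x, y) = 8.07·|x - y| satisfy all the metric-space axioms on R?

Yes. Since |x - y| is a metric on R and 8.07 > 0, the positive scalar multiple 8.07·|x - y| is also a metric: scaling by a positive constant preserves non-negativity, identity (d=0 ⟺ |x-y|=0 ⟺ x=y), symmetry, and the triangle inequality.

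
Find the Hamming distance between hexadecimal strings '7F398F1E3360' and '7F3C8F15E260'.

Differing positions: 4, 8, 9, 10. Hamming distance = 4.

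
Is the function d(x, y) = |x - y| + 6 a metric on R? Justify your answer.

No. d fails identity of indiscernibles (specifically d(x,x) = 0): d(-2, -2) = |-2 - (-2)| + 6 = 0 + 6 = 6 ≠ 0.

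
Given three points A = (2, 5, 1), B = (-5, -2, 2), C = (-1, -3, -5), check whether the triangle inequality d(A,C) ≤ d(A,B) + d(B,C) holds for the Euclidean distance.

d(A,B) = √(7² + 7² + 1²) = √99 ≈ 9.9499, d(B,C) = √(4² + 1² + 7²) = √66 ≈ 8.124, d(A,C) = √(3² + 8² + 6²) = √109 ≈ 10.4403.
d(A,C) ≈ 10.4403 ≤ 9.9499 + 8.124 = 18.0739. Triangle inequality is satisfied.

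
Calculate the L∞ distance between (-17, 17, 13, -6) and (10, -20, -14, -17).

max(|x_i - y_i|) = max(|-17 - 10|, |17 - (-20)|, |13 - (-14)|, |-6 - (-17)|) = max(27, 37, 27, 11) = 37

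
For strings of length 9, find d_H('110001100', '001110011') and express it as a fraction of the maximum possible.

Differing positions: 1, 2, 3, 4, 5, 6, 7, 8, 9. Hamming distance = 9. The maximum possible Hamming distance for length-9 strings is 9, so d_H/9 = 9/9 = 1.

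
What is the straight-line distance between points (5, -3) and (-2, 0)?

√(Σ(x_i - y_i)²) = √((5 - (-2))² + (-3 - 0)²)
= √(7² + (-3)²) = √(49 + 9) = √58 ≈ 7.6158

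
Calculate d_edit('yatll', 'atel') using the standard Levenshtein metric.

Let D[i][j] be the edit distance between the first i characters of 'yatll' and the first j characters of 'atel', with D[i][0] = i, D[0][j] = j, and D[i][j] = D[i-1][j-1] if the characters match, else 1 + min(D[i-1][j], D[i][j-1], D[i-1][j-1]). Filling the table (rows: prefixes of 'yatll', columns: prefixes of 'atel'):
     ε  a  t  e  l
  ε  0  1  2  3  4
  y  1  1  2  3  4
  a  2  1  2  3  4
  t  3  2  1  2  3
  l  4  3  2  2  2
  l  5  4  3  3  2
The bottom-right entry gives D[5][4] = 2, so no sequence of fewer than 2 edits works. Backtracking through the table gives one optimal edit sequence (2 edits):
  yatll → atll (del y @1)
  atll → atel (sub l→e @3)
Edit distance = 2.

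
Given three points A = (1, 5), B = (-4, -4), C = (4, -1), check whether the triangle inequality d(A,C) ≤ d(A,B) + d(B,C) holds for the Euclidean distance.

d(A,B) = √(5² + 9²) = √106 ≈ 10.2956, d(B,C) = √(8² + 3²) = √73 ≈ 8.544, d(A,C) = √(3² + 6²) = √45 ≈ 6.7082.
d(A,C) ≈ 6.7082 ≤ 10.2956 + 8.544 = 18.8396. Triangle inequality is satisfied.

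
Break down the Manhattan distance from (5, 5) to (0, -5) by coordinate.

Σ|x_i - y_i| = |5 - 0| + |5 - (-5)| = 5 + 10 = 15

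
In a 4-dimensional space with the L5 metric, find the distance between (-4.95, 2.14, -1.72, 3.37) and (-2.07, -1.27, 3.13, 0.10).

(Σ|x_i - y_i|^5)^(1/5) = (|-4.95 - (-2.07)|^5 + |2.14 - (-1.27)|^5 + |-1.72 - 3.13|^5 + |3.37 - 0.1|^5)^(1/5)
= (2.88^5 + 3.41^5 + 4.85^5 + 3.27^5)^(1/5) ≈ (198.1356 + 461.0753 + 2683.5438 + 373.8856)^(1/5) = (3716.6403)^(1/5) ≈ 5.1764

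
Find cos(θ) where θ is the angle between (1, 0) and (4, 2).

With u = (1, 0), v = (4, 2):
u·v = 1·4 + 0·2 = 4 + 0 = 4.
|u| = √(1² + 0²) = √1, |v| = √(4² + 2²) = √20, so |u||v| = √(1·20) = √20.
cos θ = (u·v)/(|u||v|) = 4/√20 ≈ 0.8944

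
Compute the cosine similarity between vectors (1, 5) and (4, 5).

With u = (1, 5), v = (4, 5):
u·v = 1·4 + 5·5 = 4 + 25 = 29.
|u| = √(1² + 5²) = √26, |v| = √(4² + 5²) = √41, so |u||v| = √(26·41) = √1066.
cos θ = (u·v)/(|u||v|) = 29/√1066 ≈ 0.8882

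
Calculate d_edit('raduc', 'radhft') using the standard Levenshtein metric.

Let D[i][j] be the edit distance between the first i characters of 'raduc' and the first j characters of 'radhft', with D[i][0] = i, D[0][j] = j, and D[i][j] = D[i-1][j-1] if the characters match, else 1 + min(D[i-1][j], D[i][j-1], D[i-1][j-1]). Filling the table (rows: prefixes of 'raduc', columns: prefixes of 'radhft'):
     ε  r  a  d  h  f  t
  ε  0  1  2  3  4  5  6
  r  1  0  1  2  3  4  5
  a  2  1  0  1  2  3  4
  d  3  2  1  0  1  2  3
  u  4  3  2  1  1  2  3
  c  5  4  3  2  2  2  3
The bottom-right entry gives D[5][6] = 3, so no sequence of fewer than 3 edits works. Backtracking through the table gives one optimal edit sequence (3 edits):
  raduc → radhuc (ins h @4)
  radhuc → radhfc (sub u→f @5)
  radhfc → radhft (sub c→t @6)
Edit distance = 3.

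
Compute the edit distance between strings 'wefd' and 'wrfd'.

Let D[i][j] be the edit distance between the first i characters of 'wefd' and the first j characters of 'wrfd', with D[i][0] = i, D[0][j] = j, and D[i][j] = D[i-1][j-1] if the characters match, else 1 + min(D[i-1][j], D[i][j-1], D[i-1][j-1]). Filling the table (rows: prefixes of 'wefd', columns: prefixes of 'wrfd'):
     ε  w  r  f  d
  ε  0  1  2  3  4
  w  1  0  1  2  3
  e  2  1  1  2  3
  f  3  2  2  1  2
  d  4  3  3  2  1
The bottom-right entry gives D[4][4] = 1, so no sequence of fewer than 1 edit works. Backtracking through the table gives one optimal edit sequence (1 edit):
  wefd → wrfd (sub e→r @2)
Edit distance = 1.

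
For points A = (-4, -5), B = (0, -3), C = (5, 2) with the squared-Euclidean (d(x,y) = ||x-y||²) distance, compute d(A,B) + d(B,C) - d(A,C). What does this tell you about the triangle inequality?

d(A,B) = 4² + 2² = 20, d(B,C) = 5² + 5² = 50, d(A,C) = 9² + 7² = 130.
d(A,B) + d(B,C) - d(A,C) = 20 + 50 - 130 = 70 - 130 = -60. This is < 0, so the triangle inequality FAILS for these points (squared-Euclidean is not a metric).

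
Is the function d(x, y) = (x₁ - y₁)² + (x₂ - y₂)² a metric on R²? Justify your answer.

No. The squared Euclidean distance fails the triangle inequality. Counterexample: x = (0, 0), y = (3, 5), z = (6, 10). d(x,z) = 6² + 10² = 136, but d(x,y) + d(y,z) = (3² + 5²) + (3² + 5²) = 34 + 34 = 68. Since 136 > 68, the triangle inequality is violated. (Note: √d, the ordinary Euclidean distance, IS a metric.)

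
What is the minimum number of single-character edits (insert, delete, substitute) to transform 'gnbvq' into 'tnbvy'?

Let D[i][j] be the edit distance between the first i characters of 'gnbvq' and the first j characters of 'tnbvy', with D[i][0] = i, D[0][j] = j, and D[i][j] = D[i-1][j-1] if the characters match, else 1 + min(D[i-1][j], D[i][j-1], D[i-1][j-1]). Filling the table (rows: prefixes of 'gnbvq', columns: prefixes of 'tnbvy'):
     ε  t  n  b  v  y
  ε  0  1  2  3  4  5
  g  1  1  2  3  4  5
  n  2  2  1  2  3  4
  b  3  3  2  1  2  3
  v  4  4  3  2  1  2
  q  5  5  4  3  2  2
The bottom-right entry gives D[5][5] = 2, so no sequence of fewer than 2 edits works. Backtracking through the table gives one optimal edit sequence (2 edits):
  gnbvq → tnbvq (sub g→t @1)
  tnbvq → tnbvy (sub q→y @5)
Edit distance = 2.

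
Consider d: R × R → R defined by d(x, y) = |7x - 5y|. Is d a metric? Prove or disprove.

No. d fails symmetry: d(5, 4) = |7·5 - 5·4| = |15| = 15, but d(4, 5) = |7·4 - 5·5| = |3| = 3. Since 15 ≠ 3, d(x,y) ≠ d(y,x) in general.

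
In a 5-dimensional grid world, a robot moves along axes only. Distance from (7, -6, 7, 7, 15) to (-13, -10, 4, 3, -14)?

Σ|x_i - y_i| = |7 - (-13)| + |-6 - (-10)| + |7 - 4| + |7 - 3| + |15 - (-14)| = 20 + 4 + 3 + 4 + 29 = 60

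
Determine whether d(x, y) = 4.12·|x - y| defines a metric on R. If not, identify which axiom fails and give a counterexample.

Yes. Since |x - y| is a metric on R and 4.12 > 0, the positive scalar multiple 4.12·|x - y| is also a metric: scaling by a positive constant preserves non-negativity, identity (d=0 ⟺ |x-y|=0 ⟺ x=y), symmetry, and the triangle inequality.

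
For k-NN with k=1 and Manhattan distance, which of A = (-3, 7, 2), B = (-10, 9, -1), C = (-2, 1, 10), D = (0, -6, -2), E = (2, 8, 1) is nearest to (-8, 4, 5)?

Distances: d(A) = 11, d(B) = 13, d(C) = 14, d(D) = 25, d(E) = 18. Nearest: A = (-3, 7, 2) with distance 11.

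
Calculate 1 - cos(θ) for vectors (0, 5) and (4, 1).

With u = (0, 5), v = (4, 1):
u·v = 0·4 + 5·1 = 0 + 5 = 5.
|u| = √(0² + 5²) = √25, |v| = √(4² + 1²) = √17, so |u||v| = √(25·17) = √425.
cos θ = (u·v)/(|u||v|) = 5/√425 ≈ 0.2425
Cosine distance = 1 - cos θ ≈ 1 - 0.2425 = 0.7575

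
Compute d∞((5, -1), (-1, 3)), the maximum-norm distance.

max(|x_i - y_i|) = max(|5 - (-1)|, |-1 - 3|) = max(6, 4) = 6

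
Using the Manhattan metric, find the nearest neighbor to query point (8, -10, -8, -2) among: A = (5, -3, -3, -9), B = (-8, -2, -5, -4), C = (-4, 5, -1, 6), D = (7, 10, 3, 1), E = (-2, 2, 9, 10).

Distances: d(A) = 22, d(B) = 29, d(C) = 42, d(D) = 35, d(E) = 51. Nearest: A = (5, -3, -3, -9) with distance 22.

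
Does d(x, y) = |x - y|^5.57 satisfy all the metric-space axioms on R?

No. d(x,y) = |x-y|^5.57 fails the triangle inequality since p = 5.57 > 1. Counterexample: x = 3, y = 11, z = 18. d(x,z) = |3 - 18|^5.57 = 15^5.57 ≈ 3554907.5674, but d(x,y) + d(y,z) = 8^5.57 + 7^5.57 ≈ 107204.0586 + 50956.0885 = 158160.1471. Since 3554907.5674 > 158160.1471, the triangle inequality is violated.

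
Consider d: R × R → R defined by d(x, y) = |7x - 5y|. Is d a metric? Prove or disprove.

No. d fails symmetry: d(3, 7) = |7·3 - 5·7| = |-14| = 14, but d(7, 3) = |7·7 - 5·3| = |34| = 34. Since 14 ≠ 34, d(x,y) ≠ d(y,x) in general.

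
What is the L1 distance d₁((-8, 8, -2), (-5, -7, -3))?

Σ|x_i - y_i| = |-8 - (-5)| + |8 - (-7)| + |-2 - (-3)| = 3 + 15 + 1 = 19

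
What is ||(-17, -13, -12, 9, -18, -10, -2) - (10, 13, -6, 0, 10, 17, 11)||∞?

max(|x_i - y_i|) = max(|-17 - 10|, |-13 - 13|, |-12 - (-6)|, |9 - 0|, |-18 - 10|, |-10 - 17|, |-2 - 11|) = max(27, 26, 6, 9, 28, 27, 13) = 28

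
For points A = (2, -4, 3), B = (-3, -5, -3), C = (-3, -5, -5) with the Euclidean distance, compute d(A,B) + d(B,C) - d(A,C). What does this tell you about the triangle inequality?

d(A,B) = √(5² + 1² + 6²) = √62 ≈ 7.874, d(B,C) = √(0² + 0² + 2²) = √4 = 2, d(A,C) = √(5² + 1² + 8²) = √90 ≈ 9.4868.
d(A,B) + d(B,C) - d(A,C) = 7.874 + 2 - 9.4868 = 9.874 - 9.4868 = 0.3872 (to 4 decimal places). This is ≥ 0, so the triangle inequality holds for these points.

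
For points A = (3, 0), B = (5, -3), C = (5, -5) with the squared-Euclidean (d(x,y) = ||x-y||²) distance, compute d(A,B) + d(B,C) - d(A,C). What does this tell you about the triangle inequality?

d(A,B) = 2² + 3² = 13, d(B,C) = 0² + 2² = 4, d(A,C) = 2² + 5² = 29.
d(A,B) + d(B,C) - d(A,C) = 13 + 4 - 29 = 17 - 29 = -12. This is < 0, so the triangle inequality FAILS for these points (squared-Euclidean is not a metric).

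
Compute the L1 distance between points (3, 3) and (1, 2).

Σ|x_i - y_i| = |3 - 1| + |3 - 2| = 2 + 1 = 3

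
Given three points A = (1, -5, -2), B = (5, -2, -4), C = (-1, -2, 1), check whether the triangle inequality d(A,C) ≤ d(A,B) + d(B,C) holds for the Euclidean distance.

d(A,B) = √(4² + 3² + 2²) = √29 ≈ 5.3852, d(B,C) = √(6² + 0² + 5²) = √61 ≈ 7.8102, d(A,C) = √(2² + 3² + 3²) = √22 ≈ 4.6904.
d(A,C) ≈ 4.6904 ≤ 5.3852 + 7.8102 = 13.1954. Triangle inequality is satisfied.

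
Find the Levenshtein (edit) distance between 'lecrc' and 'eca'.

Let D[i][j] be the edit distance between the first i characters of 'lecrc' and the first j characters of 'eca', with D[i][0] = i, D[0][j] = j, and D[i][j] = D[i-1][j-1] if the characters match, else 1 + min(D[i-1][j], D[i][j-1], D[i-1][j-1]). Filling the table (rows: prefixes of 'lecrc', columns: prefixes of 'eca'):
     ε  e  c  a
  ε  0  1  2  3
  l  1  1  2  3
  e  2  1  2  3
  c  3  2  1  2
  r  4  3  2  2
  c  5  4  3  3
The bottom-right entry gives D[5][3] = 3, so no sequence of fewer than 3 edits works. Backtracking through the table gives one optimal edit sequence (3 edits):
  lecrc → ecrc (del l @1)
  ecrc → ecc (del r @3)
  ecc → eca (sub c→a @3)
Edit distance = 3.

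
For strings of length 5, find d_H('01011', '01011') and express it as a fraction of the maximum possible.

Differing positions: none. Hamming distance = 0. The maximum possible Hamming distance for length-5 strings is 5, so d_H/5 = 0/5 = 0.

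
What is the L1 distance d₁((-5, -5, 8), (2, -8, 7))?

Σ|x_i - y_i| = |-5 - 2| + |-5 - (-8)| + |8 - 7| = 7 + 3 + 1 = 11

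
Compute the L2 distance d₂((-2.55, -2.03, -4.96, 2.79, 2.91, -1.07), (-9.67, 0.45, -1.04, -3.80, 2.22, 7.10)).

√(Σ(x_i - y_i)²) = √((-2.55 - (-9.67))² + (-2.03 - 0.45)² + (-4.96 - (-1.04))² + (2.79 - (-3.8))² + (2.91 - 2.22)² + (-1.07 - 7.1)²)
= √(7.12² + (-2.48)² + (-3.92)² + 6.59² + 0.69² + (-8.17)²) = √(50.6944 + 6.1504 + 15.3664 + 43.4281 + 0.4761 + 66.7489) = √182.8643 ≈ 13.5227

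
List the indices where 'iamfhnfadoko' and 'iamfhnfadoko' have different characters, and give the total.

Differing positions: none. Hamming distance = 0.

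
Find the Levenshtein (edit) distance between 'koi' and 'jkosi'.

Let D[i][j] be the edit distance between the first i characters of 'koi' and the first j characters of 'jkosi', with D[i][0] = i, D[0][j] = j, and D[i][j] = D[i-1][j-1] if the characters match, else 1 + min(D[i-1][j], D[i][j-1], D[i-1][j-1]). Filling the table (rows: prefixes of 'koi', columns: prefixes of 'jkosi'):
     ε  j  k  o  s  i
  ε  0  1  2  3  4  5
  k  1  1  1  2  3  4
  o  2  2  2  1  2  3
  i  3  3  3  2  2  2
The bottom-right entry gives D[3][5] = 2, so no sequence of fewer than 2 edits works. Backtracking through the table gives one optimal edit sequence (2 edits):
  koi → jkoi (ins j @1)
  jkoi → jkosi (ins s @4)
Edit distance = 2.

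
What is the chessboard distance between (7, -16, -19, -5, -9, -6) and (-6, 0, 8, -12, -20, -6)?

max(|x_i - y_i|) = max(|7 - (-6)|, |-16 - 0|, |-19 - 8|, |-5 - (-12)|, |-9 - (-20)|, |-6 - (-6)|) = max(13, 16, 27, 7, 11, 0) = 27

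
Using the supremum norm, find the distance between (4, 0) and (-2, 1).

max(|x_i - y_i|) = max(|4 - (-2)|, |0 - 1|) = max(6, 1) = 6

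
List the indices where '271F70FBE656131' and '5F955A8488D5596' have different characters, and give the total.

Differing positions: 1, 2, 3, 4, 5, 6, 7, 8, 9, 10, 11, 12, 13, 14, 15. Hamming distance = 15.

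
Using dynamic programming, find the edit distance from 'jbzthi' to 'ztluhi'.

Let D[i][j] be the edit distance between the first i characters of 'jbzthi' and the first j characters of 'ztluhi', with D[i][0] = i, D[0][j] = j, and D[i][j] = D[i-1][j-1] if the characters match, else 1 + min(D[i-1][j], D[i][j-1], D[i-1][j-1]). Filling the table (rows: prefixes of 'jbzthi', columns: prefixes of 'ztluhi'):
     ε  z  t  l  u  h  i
  ε  0  1  2  3  4  5  6
  j  1  1  2  3  4  5  6
  b  2  2  2  3  4  5  6
  z  3  2  3  3  4  5  6
  t  4  3  2  3  4  5  6
  h  5  4  3  3  4  4  5
  i  6  5  4  4  4  5  4
The bottom-right entry gives D[6][6] = 4, so no sequence of fewer than 4 edits works. Backtracking through the table gives one optimal edit sequence (4 edits):
  jbzthi → zbzthi (sub j→z @1)
  zbzthi → ztzthi (sub b→t @2)
  ztzthi → ztlthi (sub z→l @3)
  ztlthi → ztluhi (sub t→u @4)
Edit distance = 4.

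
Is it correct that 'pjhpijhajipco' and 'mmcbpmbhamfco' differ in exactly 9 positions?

Differing positions: 1, 2, 3, 4, 5, 6, 7, 8, 9, 10, 11. Hamming distance = 11, so the claim that d_H = 9 is false.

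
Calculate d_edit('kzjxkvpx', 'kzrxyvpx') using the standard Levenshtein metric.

Let D[i][j] be the edit distance between the first i characters of 'kzjxkvpx' and the first j characters of 'kzrxyvpx', with D[i][0] = i, D[0][j] = j, and D[i][j] = D[i-1][j-1] if the characters match, else 1 + min(D[i-1][j], D[i][j-1], D[i-1][j-1]). Filling the table (rows: prefixes of 'kzjxkvpx', columns: prefixes of 'kzrxyvpx'):
     ε  k  z  r  x  y  v  p  x
  ε  0  1  2  3  4  5  6  7  8
  k  1  0  1  2  3  4  5  6  7
  z  2  1  0  1  2  3  4  5  6
  j  3  2  1  1  2  3  4  5  6
  x  4  3  2  2  1  2  3  4  5
  k  5  4  3  3  2  2  3  4  5
  v  6  5  4  4  3  3  2  3  4
  p  7  6  5  5  4  4  3  2  3
  x  8  7  6  6  5  5  4  3  2
The bottom-right entry gives D[8][8] = 2, so no sequence of fewer than 2 edits works. Backtracking through the table gives one optimal edit sequence (2 edits):
  kzjxkvpx → kzrxkvpx (sub j→r @3)
  kzrxkvpx → kzrxyvpx (sub k→y @5)
Edit distance = 2.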